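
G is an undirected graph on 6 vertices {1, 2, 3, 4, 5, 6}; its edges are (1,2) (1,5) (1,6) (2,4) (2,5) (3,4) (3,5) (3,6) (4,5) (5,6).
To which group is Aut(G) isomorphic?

Vertex 5 is the unique vertex of degree 5; the remaining 5 vertices each have degree 3 and induce a cycle, so G is the wheel on 6 vertices with hub 5. With the hub fixed, the remaining symmetry is that of the rim cycle C_5, giving the dihedral group D_5.

D_5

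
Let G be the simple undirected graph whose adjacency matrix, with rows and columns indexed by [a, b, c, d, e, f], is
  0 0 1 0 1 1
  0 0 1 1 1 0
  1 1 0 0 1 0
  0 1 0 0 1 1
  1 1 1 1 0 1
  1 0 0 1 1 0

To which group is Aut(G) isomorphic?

D_5

Vertex e is the unique vertex of degree 5; the remaining 5 vertices each have degree 3 and induce a cycle, so G is the wheel on 6 vertices with hub e. With the hub fixed, the remaining symmetry is that of the rim cycle C_5, giving the dihedral group D_5.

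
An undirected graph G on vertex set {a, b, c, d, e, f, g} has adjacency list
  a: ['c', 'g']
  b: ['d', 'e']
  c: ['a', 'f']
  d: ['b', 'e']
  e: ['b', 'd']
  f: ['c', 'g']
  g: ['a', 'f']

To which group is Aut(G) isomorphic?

G has two connected components, {a, c, f, g} and {b, d, e}; each is 2-regular, so G = C_4 ⊔ C_3. The components are non-isomorphic (different sizes), so Aut(G) = Aut(C_3) × Aut(C_4) = D_3 × D_4 of order 6·8 = 48.

D_3 × D_4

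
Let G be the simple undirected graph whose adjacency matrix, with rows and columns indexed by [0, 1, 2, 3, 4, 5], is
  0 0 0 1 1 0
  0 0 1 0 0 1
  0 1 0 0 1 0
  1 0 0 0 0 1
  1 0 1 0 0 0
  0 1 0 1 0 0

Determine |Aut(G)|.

G is 2-regular and connected on 6 vertices, i.e. the cycle C_6. C_6 has 6 rotations and 6 reflections, so Aut(C_6) ≅ D_6 of order 12.

12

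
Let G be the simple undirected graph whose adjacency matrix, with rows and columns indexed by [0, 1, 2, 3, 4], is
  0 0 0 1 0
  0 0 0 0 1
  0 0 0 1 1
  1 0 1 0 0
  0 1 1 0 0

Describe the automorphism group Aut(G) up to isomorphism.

The degree sequence is [1, 1, 2, 2, 2]; the two degree-1 vertices 0 and 1 are the ends of a path, so G = P_5. A path has exactly one nontrivial symmetry — reversal — giving Aut(G) of order 2.

Z_2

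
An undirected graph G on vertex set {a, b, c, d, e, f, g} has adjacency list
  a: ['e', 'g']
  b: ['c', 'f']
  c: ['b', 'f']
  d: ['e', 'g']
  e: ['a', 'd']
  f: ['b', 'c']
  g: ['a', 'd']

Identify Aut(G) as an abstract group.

D_4 × D_3

G has two connected components, {a, d, e, g} and {b, c, f}; each is 2-regular, so G = C_4 ⊔ C_3. No automorphism exchanges components of different sizes, hence Aut(G) is the direct product D_4 × D_3, order 48.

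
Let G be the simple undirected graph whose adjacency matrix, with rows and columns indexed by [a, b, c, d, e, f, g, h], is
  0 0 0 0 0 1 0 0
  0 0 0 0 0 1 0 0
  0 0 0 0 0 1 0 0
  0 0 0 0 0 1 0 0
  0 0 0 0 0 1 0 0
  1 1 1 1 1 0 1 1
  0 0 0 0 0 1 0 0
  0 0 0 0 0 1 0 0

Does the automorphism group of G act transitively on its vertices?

Vertex f is the only vertex of degree 7, so every automorphism fixes it; G is not vertex-transitive.

No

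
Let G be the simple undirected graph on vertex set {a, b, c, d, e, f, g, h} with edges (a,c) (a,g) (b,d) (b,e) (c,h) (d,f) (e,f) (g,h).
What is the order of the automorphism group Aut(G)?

G has two connected components, {a, c, g, h} and {b, d, e, f}; each is 2-regular, so G = C_4 ⊔ C_4. With two isomorphic components, Aut(G) = Aut(C_4) ≀ S_2 = (D_4 × D_4) ⋊ Z_2: permute each cycle by D_4, then optionally swap the two cycles. Order 2·(2·4)² = 128.

128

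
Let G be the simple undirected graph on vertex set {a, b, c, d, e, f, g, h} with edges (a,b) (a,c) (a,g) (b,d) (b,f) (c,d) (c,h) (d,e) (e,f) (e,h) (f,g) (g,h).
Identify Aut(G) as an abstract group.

Z_2^3 ⋊ S_3

G is 3-regular and bipartite on 2^3 = 8 vertices with girth 4; it is the hypercube graph Q_3. The symmetry group of the 3-cube is the hyperoctahedral group B_3 = Z_2 ≀ S_3, of order 2^3·3! = 48.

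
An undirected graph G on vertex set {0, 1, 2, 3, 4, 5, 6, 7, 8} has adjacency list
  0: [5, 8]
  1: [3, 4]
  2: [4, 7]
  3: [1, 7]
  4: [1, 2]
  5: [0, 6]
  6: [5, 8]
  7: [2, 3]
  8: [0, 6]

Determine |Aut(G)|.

G has two connected components, {1, 2, 3, 4, 7} and {0, 5, 6, 8}; each is 2-regular, so G = C_5 ⊔ C_4. The components are non-isomorphic (different sizes), so Aut(G) = Aut(C_5) × Aut(C_4) = D_5 × D_4 of order 10·8 = 80.

80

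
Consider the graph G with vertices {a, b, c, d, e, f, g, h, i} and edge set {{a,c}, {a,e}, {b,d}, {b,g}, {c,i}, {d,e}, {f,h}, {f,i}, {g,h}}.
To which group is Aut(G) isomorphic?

D_9

G is 2-regular and connected on 9 vertices, i.e. the cycle C_9. The automorphisms of the 9-cycle are exactly the symmetries of a regular 9-gon: the dihedral group D_9, |D_9| = 18.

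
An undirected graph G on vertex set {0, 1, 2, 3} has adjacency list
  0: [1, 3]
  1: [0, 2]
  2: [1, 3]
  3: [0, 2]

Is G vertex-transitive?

Yes

G is 2-regular and bipartite on 2^2 = 4 vertices with girth 4; it is the hypercube graph Q_2. The symmetry group of the 2-cube is the hyperoctahedral group B_2 = Z_2 ≀ S_2, of order 2^2·2! = 8. This group acts transitively on the 4 vertices.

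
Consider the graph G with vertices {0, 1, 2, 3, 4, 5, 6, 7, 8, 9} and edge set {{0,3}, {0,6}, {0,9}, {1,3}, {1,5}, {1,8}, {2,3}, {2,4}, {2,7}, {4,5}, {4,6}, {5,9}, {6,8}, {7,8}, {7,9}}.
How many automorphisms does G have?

G is 3-regular on 10 vertices with no triangles and no 4-cycles (girth 5): this is the Petersen graph. It is a classical fact that the Petersen graph has automorphism group S_5 (order 120), arising from its description as the Kneser graph K(5,2).

120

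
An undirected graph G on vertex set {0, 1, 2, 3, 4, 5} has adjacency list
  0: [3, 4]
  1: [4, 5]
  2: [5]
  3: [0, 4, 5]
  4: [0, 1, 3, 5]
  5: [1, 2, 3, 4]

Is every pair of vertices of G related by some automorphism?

Vertex 2 is the only vertex of degree 1, so every automorphism fixes it; G is not vertex-transitive.

No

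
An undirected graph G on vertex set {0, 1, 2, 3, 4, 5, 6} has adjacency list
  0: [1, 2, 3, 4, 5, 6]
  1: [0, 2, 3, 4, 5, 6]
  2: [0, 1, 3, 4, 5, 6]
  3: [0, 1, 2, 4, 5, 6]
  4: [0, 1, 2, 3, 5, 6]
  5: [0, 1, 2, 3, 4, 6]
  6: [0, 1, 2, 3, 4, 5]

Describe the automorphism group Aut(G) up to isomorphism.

Every vertex has degree 6, so G is the complete graph K_7. Every bijection on the vertex set is an automorphism of K_7; hence Aut(K_7) ≅ S_7, order 5040.

the symmetric group on 7 letters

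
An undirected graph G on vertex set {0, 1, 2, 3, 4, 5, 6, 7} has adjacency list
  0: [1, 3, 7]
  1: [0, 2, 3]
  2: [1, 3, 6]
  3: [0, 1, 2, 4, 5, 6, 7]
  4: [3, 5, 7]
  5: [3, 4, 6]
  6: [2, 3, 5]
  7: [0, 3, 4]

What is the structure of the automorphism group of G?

the dihedral group of order 14

Vertex 3 is the unique vertex of degree 7; the remaining 7 vertices each have degree 3 and induce a cycle, so G is the wheel on 8 vertices with hub 3. With the hub fixed, the remaining symmetry is that of the rim cycle C_7, giving the dihedral group D_7.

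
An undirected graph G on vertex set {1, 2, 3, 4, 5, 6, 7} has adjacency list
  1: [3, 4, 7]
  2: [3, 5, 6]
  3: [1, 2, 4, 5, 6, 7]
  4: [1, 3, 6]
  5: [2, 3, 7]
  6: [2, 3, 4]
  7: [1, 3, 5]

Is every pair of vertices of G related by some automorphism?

Vertex 3 is the only vertex of degree 6, so every automorphism fixes it; G is not vertex-transitive.

No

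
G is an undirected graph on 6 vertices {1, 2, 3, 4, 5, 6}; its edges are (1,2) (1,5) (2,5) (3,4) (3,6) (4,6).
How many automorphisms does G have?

G has two connected components, {3, 4, 6} and {1, 2, 5}; each is 2-regular, so G = C_3 ⊔ C_3. With two isomorphic components, Aut(G) = Aut(C_3) ≀ S_2 = (D_3 × D_3) ⋊ Z_2: permute each cycle by D_3, then optionally swap the two cycles. Order 2·(2·3)² = 72.

72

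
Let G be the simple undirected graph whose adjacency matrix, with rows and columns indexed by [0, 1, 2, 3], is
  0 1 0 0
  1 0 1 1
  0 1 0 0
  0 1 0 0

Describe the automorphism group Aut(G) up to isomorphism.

S_3

Vertex 1 has degree 3 and every other vertex has degree 1, so G is the star K_{1,3} with centre 1. Any automorphism fixes the centre and permutes the 3 leaves freely, so Aut(G) ≅ S_3 of order 3! = 6.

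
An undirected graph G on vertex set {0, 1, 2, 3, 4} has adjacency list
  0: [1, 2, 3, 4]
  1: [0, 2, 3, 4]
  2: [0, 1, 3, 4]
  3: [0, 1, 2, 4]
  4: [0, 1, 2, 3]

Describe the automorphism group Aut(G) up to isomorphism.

S_5

Every vertex has degree 4, so G is the complete graph K_5. Every bijection on the vertex set is an automorphism of K_5; hence Aut(K_5) ≅ S_5, order 120.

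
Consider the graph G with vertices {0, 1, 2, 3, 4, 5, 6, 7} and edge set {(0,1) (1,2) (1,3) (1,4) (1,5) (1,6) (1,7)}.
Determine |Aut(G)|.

Vertex 1 has degree 7 and every other vertex has degree 1, so G is the star K_{1,7} with centre 1. Any automorphism fixes the centre and permutes the 7 leaves freely, so Aut(G) ≅ S_7 of order 7! = 5040.

5040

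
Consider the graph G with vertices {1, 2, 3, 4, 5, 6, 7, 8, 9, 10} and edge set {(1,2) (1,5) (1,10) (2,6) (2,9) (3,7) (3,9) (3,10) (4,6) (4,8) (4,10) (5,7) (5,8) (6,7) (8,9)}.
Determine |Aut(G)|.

120

G is 3-regular on 10 vertices with no triangles and no 4-cycles (girth 5): this is the Petersen graph. It is a classical fact that the Petersen graph has automorphism group S_5 (order 120), arising from its description as the Kneser graph K(5,2).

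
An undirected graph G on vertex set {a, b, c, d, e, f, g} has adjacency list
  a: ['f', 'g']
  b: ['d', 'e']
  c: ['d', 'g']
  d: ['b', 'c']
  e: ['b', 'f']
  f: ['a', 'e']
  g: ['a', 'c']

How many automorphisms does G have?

Every vertex has degree 2 and the graph is connected, so G is the 7-cycle C_7. C_7 has 7 rotations and 7 reflections, so Aut(C_7) ≅ D_7 of order 14.

14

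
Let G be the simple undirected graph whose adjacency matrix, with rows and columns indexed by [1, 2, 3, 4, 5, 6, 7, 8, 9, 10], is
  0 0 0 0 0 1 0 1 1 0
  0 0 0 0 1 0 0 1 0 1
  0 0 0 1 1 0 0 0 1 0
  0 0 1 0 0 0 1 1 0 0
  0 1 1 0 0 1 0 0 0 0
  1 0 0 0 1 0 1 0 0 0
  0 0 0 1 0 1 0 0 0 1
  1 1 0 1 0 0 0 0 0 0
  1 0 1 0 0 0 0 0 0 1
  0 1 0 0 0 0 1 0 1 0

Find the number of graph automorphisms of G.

120

G is 3-regular on 10 vertices with no triangles and no 4-cycles (girth 5): this is the Petersen graph. Viewing the Petersen graph as the Kneser graph K(5,2) — vertices are 2-subsets of {1,…,5}, edges join disjoint pairs — its automorphisms are exactly the permutations of the 5-element set, so Aut ≅ S_5 of order 120.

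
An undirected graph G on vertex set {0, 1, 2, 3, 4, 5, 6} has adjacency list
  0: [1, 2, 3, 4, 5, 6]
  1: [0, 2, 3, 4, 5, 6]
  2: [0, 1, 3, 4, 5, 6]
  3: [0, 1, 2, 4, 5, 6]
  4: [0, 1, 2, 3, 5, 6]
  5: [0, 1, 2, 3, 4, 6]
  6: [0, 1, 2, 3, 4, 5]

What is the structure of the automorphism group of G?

S_7

Every vertex has degree 6, so G is the complete graph K_7. Every bijection on the vertex set is an automorphism of K_7; hence Aut(K_7) ≅ S_7, order 5040.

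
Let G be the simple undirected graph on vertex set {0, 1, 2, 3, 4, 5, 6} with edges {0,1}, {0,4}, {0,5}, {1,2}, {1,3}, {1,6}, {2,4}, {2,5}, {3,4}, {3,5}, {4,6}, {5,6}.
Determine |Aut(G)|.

144

The vertices split by degree into {1, 4, 5} (degree 4) and {0, 2, 3, 6} (degree 3); every edge runs between the two parts, so G is the complete bipartite graph K_{3,4}. The parts have unequal sizes, so no automorphism swaps them; each part is permuted independently, giving S_4 × S_3 of order 4!·3! = 144.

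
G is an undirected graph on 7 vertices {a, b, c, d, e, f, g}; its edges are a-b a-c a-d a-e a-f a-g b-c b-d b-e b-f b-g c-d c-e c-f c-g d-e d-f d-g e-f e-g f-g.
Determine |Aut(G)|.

5040

Every vertex has degree 6, so G is the complete graph K_7. Any permutation of the 7 vertices preserves K_7, so Aut(K_7) = S_7 of order 7! = 5040.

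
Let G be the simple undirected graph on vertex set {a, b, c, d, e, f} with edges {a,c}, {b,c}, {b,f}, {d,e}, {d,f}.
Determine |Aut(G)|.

2

The degree sequence is [1, 2, 2, 2, 1, 2]; the two degree-1 vertices a and e are the ends of a path, so G = P_6. A path has exactly one nontrivial symmetry — reversal — giving Aut(G) of order 2.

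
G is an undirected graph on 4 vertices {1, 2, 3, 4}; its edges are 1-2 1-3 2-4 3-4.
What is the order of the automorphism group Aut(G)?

G is 2-regular and bipartite with parts {2, 3} and {1, 4} (each part is independent and every cross-pair is an edge), so G = K_{2,2}. Each part can be permuted independently (S_2 × S_2) and the two equal-size parts can also be swapped, giving (S_2 × S_2) ⋊ Z_2 of order 2·(2!)² = 8.

8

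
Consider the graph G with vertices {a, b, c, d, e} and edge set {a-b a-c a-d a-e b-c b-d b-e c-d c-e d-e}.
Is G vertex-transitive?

Yes

All 5 vertices are pairwise adjacent: G = K_5. Every bijection on the vertex set is an automorphism of K_5; hence Aut(K_5) ≅ S_5, order 120. This group acts transitively on the 5 vertices.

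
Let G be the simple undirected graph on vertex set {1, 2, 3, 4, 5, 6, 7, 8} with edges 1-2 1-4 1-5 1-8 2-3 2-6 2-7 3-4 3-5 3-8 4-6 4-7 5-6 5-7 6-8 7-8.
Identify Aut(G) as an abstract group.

G is 4-regular and bipartite with parts {2, 4, 5, 8} and {1, 3, 6, 7} (each part is independent and every cross-pair is an edge), so G = K_{4,4}. Aut(K_{4,4}) is the wreath product S_4 ≀ Z_2: permute within each part, then optionally swap the parts; |Aut| = 2·(4!)² = 1152.

(S_4 × S_4) ⋊ Z_2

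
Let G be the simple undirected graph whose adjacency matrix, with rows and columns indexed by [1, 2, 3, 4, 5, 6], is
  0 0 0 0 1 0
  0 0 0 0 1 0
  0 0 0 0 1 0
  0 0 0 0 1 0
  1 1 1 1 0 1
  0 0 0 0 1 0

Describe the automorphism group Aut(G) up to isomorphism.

S_5

Vertex 5 has degree 5 and every other vertex has degree 1, so G is the star K_{1,5} with centre 5. The 5 leaves are pairwise interchangeable while the centre is fixed, giving Aut(G) = S_5.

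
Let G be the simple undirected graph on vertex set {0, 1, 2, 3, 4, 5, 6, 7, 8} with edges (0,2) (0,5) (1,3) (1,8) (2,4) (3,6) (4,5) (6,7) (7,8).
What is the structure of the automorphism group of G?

G has two connected components, {1, 3, 6, 7, 8} and {0, 2, 4, 5}; each is 2-regular, so G = C_5 ⊔ C_4. The components are non-isomorphic (different sizes), so Aut(G) = Aut(C_5) × Aut(C_4) = D_5 × D_4 of order 10·8 = 80.

D_5 × D_4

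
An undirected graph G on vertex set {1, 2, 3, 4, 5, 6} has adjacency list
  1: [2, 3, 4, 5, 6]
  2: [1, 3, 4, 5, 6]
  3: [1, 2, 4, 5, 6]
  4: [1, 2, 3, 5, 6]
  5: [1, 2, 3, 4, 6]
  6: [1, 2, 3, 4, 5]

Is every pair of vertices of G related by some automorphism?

Yes

Every vertex has degree 5, so G is the complete graph K_6. Any permutation of the 6 vertices preserves K_6, so Aut(K_6) = S_6 of order 6! = 720. This group acts transitively on the 6 vertices.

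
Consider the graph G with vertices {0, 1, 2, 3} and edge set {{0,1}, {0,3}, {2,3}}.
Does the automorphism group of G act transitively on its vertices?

Automorphisms preserve degree, but G has vertices of degree 1 and vertices of degree 2; no automorphism maps one to the other, so G is not vertex-transitive.

No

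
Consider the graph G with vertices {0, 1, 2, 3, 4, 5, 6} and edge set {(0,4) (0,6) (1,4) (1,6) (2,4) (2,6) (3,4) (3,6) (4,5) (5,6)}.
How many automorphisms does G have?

The vertices split by degree into {4, 6} (degree 5) and {0, 1, 2, 3, 5} (degree 2); every edge runs between the two parts, so G is the complete bipartite graph K_{2,5}. Automorphisms preserve the bipartition setwise (since the parts differ in size) and act as S_2 × S_5 within it; |Aut| = 240.

240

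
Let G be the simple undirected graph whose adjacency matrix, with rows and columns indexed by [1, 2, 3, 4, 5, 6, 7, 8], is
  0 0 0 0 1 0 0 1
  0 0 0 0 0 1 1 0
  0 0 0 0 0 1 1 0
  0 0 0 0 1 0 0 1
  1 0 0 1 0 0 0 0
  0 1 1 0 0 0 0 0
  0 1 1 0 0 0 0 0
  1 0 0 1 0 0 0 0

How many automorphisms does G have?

G has two connected components, {2, 3, 6, 7} and {1, 4, 5, 8}; each is 2-regular, so G = C_4 ⊔ C_4. With two isomorphic components, Aut(G) = Aut(C_4) ≀ S_2 = (D_4 × D_4) ⋊ Z_2: permute each cycle by D_4, then optionally swap the two cycles. Order 2·(2·4)² = 128.

128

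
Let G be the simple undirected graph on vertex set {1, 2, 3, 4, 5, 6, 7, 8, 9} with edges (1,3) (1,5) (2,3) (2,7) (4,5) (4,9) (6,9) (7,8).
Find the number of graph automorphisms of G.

The degree sequence is [2, 2, 2, 2, 2, 1, 2, 1, 2]; the two degree-1 vertices 6 and 8 are the ends of a path, so G = P_9. The only nontrivial automorphism of a path is the end-to-end reflection, so Aut(G) ≅ Z_2.

2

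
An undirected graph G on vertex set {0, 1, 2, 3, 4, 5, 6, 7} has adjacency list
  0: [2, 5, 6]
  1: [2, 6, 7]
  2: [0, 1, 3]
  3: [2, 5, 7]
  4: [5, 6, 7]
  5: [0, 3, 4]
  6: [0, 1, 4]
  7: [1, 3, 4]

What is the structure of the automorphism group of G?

Z_2^3 ⋊ S_3

G is 3-regular and bipartite on 2^3 = 8 vertices with girth 4; it is the hypercube graph Q_3. Aut(Q_3) consists of the signed permutations of the 3 coordinate axes: 3! permutations times 2^3 sign flips, so |Aut| = 2^3·3! = 48.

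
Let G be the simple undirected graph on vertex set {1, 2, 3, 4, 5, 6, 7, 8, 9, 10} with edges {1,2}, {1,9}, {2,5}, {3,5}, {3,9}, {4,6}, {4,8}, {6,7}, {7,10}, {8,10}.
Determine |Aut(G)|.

200

G has two connected components, {1, 2, 3, 5, 9} and {4, 6, 7, 8, 10}; each is 2-regular, so G = C_5 ⊔ C_5. Aut of a disjoint union of two copies of C_5 is the wreath product D_5 ≀ Z_2, of order 2·10² = 200.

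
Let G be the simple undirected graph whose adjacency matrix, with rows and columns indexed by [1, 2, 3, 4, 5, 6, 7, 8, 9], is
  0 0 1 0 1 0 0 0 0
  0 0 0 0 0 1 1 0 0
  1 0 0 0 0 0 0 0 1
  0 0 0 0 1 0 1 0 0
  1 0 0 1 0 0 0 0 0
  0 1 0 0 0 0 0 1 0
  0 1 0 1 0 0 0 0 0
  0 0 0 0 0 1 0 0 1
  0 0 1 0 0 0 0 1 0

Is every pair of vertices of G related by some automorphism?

Yes

G is 2-regular and connected on 9 vertices, i.e. the cycle C_9. The automorphisms of the 9-cycle are exactly the symmetries of a regular 9-gon: the dihedral group D_9, |D_9| = 18. This group acts transitively on the 9 vertices.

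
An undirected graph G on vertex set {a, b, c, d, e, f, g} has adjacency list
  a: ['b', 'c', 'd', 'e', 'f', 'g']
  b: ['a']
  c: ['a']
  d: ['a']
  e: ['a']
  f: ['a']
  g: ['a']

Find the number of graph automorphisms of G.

Vertex a has degree 6 and every other vertex has degree 1, so G is the star K_{1,6} with centre a. Any automorphism fixes the centre and permutes the 6 leaves freely, so Aut(G) ≅ S_6 of order 6! = 720.

720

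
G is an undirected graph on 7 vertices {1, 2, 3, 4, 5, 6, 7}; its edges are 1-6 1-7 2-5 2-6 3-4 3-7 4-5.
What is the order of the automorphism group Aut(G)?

G is 2-regular and connected on 7 vertices, i.e. the cycle C_7. C_7 has 7 rotations and 7 reflections, so Aut(C_7) ≅ D_7 of order 14.

14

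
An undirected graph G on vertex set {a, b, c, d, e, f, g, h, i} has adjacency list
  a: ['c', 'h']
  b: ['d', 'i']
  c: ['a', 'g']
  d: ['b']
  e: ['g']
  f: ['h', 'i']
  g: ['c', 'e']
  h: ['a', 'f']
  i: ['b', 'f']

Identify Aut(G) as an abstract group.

the cyclic group of order 2

The degree sequence is [2, 2, 2, 1, 1, 2, 2, 2, 2]; the two degree-1 vertices d and e are the ends of a path, so G = P_9. The only nontrivial automorphism of a path is the end-to-end reflection, so Aut(G) ≅ Z_2.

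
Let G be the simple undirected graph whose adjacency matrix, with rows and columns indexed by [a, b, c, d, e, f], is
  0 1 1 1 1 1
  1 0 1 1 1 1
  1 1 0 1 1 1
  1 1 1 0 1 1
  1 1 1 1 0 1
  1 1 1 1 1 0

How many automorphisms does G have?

720

Every vertex has degree 5, so G is the complete graph K_6. Every bijection on the vertex set is an automorphism of K_6; hence Aut(K_6) ≅ S_6, order 720.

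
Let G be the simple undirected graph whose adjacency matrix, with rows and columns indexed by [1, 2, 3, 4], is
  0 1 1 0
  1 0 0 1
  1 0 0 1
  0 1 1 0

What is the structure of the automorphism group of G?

the hyperoctahedral group B_2

G is 2-regular and bipartite on 2^2 = 4 vertices with girth 4; it is the hypercube graph Q_2. The symmetry group of the 2-cube is the hyperoctahedral group B_2 = Z_2 ≀ S_2, of order 2^2·2! = 8.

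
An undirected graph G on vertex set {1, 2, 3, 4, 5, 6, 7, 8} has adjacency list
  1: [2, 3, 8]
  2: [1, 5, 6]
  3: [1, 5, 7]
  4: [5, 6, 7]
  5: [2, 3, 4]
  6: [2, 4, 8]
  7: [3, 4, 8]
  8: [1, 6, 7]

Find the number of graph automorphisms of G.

G is 3-regular and bipartite on 2^3 = 8 vertices with girth 4; it is the hypercube graph Q_3. The symmetry group of the 3-cube is the hyperoctahedral group B_3 = Z_2 ≀ S_3, of order 2^3·3! = 48.

48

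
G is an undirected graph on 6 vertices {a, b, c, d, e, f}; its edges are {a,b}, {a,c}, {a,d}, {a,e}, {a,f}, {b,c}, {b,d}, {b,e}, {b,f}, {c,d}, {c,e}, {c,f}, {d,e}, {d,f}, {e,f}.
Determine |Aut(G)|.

All 6 vertices are pairwise adjacent: G = K_6. Every bijection on the vertex set is an automorphism of K_6; hence Aut(K_6) ≅ S_6, order 720.

720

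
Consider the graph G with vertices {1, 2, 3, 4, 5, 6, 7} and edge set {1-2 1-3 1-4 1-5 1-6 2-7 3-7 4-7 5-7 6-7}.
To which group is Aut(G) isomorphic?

S_5 × S_2

The vertices split by degree into {1, 7} (degree 5) and {2, 3, 4, 5, 6} (degree 2); every edge runs between the two parts, so G is the complete bipartite graph K_{2,5}. The parts have unequal sizes, so no automorphism swaps them; each part is permuted independently, giving S_5 × S_2 of order 5!·2! = 240.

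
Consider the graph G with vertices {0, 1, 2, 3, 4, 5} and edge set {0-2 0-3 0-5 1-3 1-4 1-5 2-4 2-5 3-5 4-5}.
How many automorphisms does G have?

Vertex 5 is the unique vertex of degree 5; the remaining 5 vertices each have degree 3 and induce a cycle, so G is the wheel on 6 vertices with hub 5. Every automorphism fixes the hub and acts on the rim 5-cycle, so Aut(G) ≅ Aut(C_5) = D_5 of order 10.

10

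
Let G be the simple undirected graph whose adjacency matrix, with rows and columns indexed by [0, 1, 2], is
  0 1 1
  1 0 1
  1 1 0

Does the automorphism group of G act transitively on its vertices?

Every vertex has degree 2, so G is the complete graph K_3. Any permutation of the 3 vertices preserves K_3, so Aut(K_3) = S_3 of order 3! = 6. Under this action every vertex can be carried to every other, so G is vertex-transitive.

Yes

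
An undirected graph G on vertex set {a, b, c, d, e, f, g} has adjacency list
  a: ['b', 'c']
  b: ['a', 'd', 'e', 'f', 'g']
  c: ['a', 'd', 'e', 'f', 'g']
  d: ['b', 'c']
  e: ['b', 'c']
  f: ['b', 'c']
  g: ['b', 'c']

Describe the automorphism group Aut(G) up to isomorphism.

The vertices split by degree into {b, c} (degree 5) and {a, d, e, f, g} (degree 2); every edge runs between the two parts, so G is the complete bipartite graph K_{2,5}. Automorphisms preserve the bipartition setwise (since the parts differ in size) and act as S_5 × S_2 within it; |Aut| = 240.

S_5 × S_2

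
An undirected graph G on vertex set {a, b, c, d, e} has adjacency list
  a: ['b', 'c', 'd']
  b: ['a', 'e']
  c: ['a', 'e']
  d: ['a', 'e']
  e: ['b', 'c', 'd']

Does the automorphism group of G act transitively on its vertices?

Automorphisms preserve degree, but G has vertices of degree 2 and vertices of degree 3; no automorphism maps one to the other, so G is not vertex-transitive.

No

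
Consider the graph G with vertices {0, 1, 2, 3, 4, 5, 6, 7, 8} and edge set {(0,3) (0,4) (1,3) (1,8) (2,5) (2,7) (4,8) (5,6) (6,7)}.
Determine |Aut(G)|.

80

G has two connected components, {0, 1, 3, 4, 8} and {2, 5, 6, 7}; each is 2-regular, so G = C_5 ⊔ C_4. The components are non-isomorphic (different sizes), so Aut(G) = Aut(C_5) × Aut(C_4) = D_5 × D_4 of order 10·8 = 80.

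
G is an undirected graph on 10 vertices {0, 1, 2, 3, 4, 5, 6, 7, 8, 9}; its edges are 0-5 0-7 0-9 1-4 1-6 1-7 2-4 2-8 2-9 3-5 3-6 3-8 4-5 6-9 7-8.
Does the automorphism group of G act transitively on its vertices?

G is 3-regular on 10 vertices with no triangles and no 4-cycles (girth 5): this is the Petersen graph. Viewing the Petersen graph as the Kneser graph K(5,2) — vertices are 2-subsets of {1,…,5}, edges join disjoint pairs — its automorphisms are exactly the permutations of the 5-element set, so Aut ≅ S_5 of order 120. Under this action every vertex can be carried to every other, so G is vertex-transitive.

Yes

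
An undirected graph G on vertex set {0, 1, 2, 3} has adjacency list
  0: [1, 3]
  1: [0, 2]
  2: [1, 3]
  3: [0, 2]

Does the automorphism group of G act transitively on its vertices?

Yes

G is 2-regular and bipartite on 2^2 = 4 vertices with girth 4; it is the hypercube graph Q_2. Aut(Q_2) consists of the signed permutations of the 2 coordinate axes: 2! permutations times 2^2 sign flips, so |Aut| = 2^2·2! = 8. This group acts transitively on the 4 vertices.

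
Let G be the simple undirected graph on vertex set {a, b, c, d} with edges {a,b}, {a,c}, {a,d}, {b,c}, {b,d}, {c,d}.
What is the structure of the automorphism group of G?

Every vertex has degree 3, so G is the complete graph K_4. Every bijection on the vertex set is an automorphism of K_4; hence Aut(K_4) ≅ S_4, order 24.

the symmetric group on 4 letters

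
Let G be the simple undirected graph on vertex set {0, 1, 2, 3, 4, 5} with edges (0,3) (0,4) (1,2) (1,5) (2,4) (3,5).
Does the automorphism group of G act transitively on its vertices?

Yes

G is 2-regular and connected on 6 vertices, i.e. the cycle C_6. The automorphisms of the 6-cycle are exactly the symmetries of a regular 6-gon: the dihedral group D_6, |D_6| = 12. Under this action every vertex can be carried to every other, so G is vertex-transitive.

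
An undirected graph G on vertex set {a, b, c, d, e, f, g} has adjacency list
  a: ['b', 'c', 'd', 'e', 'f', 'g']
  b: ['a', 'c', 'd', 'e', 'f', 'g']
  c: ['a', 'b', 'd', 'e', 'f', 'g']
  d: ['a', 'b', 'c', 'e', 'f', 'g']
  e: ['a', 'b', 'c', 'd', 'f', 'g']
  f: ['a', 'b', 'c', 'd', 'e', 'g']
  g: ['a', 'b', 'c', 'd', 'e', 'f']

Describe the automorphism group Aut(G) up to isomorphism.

Every vertex has degree 6, so G is the complete graph K_7. Any permutation of the 7 vertices preserves K_7, so Aut(K_7) = S_7 of order 7! = 5040.

the symmetric group on 7 letters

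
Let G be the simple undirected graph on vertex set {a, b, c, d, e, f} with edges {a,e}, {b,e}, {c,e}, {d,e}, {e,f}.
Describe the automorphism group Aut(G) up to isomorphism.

S_5

Vertex e has degree 5 and every other vertex has degree 1, so G is the star K_{1,5} with centre e. The 5 leaves are pairwise interchangeable while the centre is fixed, giving Aut(G) = S_5.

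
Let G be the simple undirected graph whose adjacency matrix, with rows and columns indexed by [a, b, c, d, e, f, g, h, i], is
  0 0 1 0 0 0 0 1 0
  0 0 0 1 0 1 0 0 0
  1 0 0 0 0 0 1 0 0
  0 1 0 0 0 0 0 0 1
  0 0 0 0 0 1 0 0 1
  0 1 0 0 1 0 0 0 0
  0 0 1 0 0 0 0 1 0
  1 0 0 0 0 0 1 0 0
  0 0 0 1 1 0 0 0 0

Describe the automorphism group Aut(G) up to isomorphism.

D_4 × D_5

G has two connected components, {b, d, e, f, i} and {a, c, g, h}; each is 2-regular, so G = C_5 ⊔ C_4. No automorphism exchanges components of different sizes, hence Aut(G) is the direct product D_4 × D_5, order 80.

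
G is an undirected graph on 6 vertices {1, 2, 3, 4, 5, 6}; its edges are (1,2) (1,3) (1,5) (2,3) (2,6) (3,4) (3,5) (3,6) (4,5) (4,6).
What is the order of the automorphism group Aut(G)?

Vertex 3 is the unique vertex of degree 5; the remaining 5 vertices each have degree 3 and induce a cycle, so G is the wheel on 6 vertices with hub 3. Every automorphism fixes the hub and acts on the rim 5-cycle, so Aut(G) ≅ Aut(C_5) = D_5 of order 10.

10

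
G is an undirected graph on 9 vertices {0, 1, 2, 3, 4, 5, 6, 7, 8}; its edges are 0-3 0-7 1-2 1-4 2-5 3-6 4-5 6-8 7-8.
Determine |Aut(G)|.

G has two connected components, {0, 3, 6, 7, 8} and {1, 2, 4, 5}; each is 2-regular, so G = C_5 ⊔ C_4. The components are non-isomorphic (different sizes), so Aut(G) = Aut(C_5) × Aut(C_4) = D_5 × D_4 of order 10·8 = 80.

80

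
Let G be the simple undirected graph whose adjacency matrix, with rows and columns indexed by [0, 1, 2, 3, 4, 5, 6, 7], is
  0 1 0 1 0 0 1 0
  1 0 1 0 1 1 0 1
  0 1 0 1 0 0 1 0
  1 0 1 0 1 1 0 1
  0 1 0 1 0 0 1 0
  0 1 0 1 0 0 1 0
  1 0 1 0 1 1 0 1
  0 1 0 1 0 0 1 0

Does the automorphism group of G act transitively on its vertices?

No

Automorphisms preserve degree, but G has vertices of degree 3 and vertices of degree 5; no automorphism maps one to the other, so G is not vertex-transitive.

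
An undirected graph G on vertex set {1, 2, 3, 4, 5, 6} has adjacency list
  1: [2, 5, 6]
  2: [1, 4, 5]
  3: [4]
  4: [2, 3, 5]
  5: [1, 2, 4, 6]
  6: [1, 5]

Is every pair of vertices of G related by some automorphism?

Vertex 3 is the only vertex of degree 1, so every automorphism fixes it; G is not vertex-transitive.

No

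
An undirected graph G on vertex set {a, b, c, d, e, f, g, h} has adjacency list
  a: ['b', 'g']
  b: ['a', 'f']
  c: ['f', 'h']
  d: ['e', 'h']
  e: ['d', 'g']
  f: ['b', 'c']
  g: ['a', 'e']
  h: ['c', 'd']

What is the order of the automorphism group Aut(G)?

16

Every vertex has degree 2 and the graph is connected, so G is the 8-cycle C_8. The automorphisms of the 8-cycle are exactly the symmetries of a regular 8-gon: the dihedral group D_8, |D_8| = 16.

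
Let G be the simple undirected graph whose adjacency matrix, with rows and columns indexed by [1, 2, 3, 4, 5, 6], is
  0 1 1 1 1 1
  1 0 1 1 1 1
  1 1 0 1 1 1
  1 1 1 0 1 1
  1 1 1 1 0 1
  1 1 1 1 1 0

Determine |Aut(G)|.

720

Every vertex has degree 5, so G is the complete graph K_6. Every bijection on the vertex set is an automorphism of K_6; hence Aut(K_6) ≅ S_6, order 720.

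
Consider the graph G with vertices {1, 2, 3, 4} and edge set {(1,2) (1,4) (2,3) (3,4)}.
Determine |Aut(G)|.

8

Every vertex has degree 2 and the graph is connected, so G is the 4-cycle C_4. The automorphisms of the 4-cycle are exactly the symmetries of a regular 4-gon: the dihedral group D_4, |D_4| = 8.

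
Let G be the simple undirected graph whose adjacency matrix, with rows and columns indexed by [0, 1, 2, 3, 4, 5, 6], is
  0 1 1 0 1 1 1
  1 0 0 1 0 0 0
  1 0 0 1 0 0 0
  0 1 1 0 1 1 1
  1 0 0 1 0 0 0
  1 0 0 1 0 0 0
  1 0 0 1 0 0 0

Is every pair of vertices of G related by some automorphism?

Automorphisms preserve degree, but G has vertices of degree 2 and vertices of degree 5; no automorphism maps one to the other, so G is not vertex-transitive.

No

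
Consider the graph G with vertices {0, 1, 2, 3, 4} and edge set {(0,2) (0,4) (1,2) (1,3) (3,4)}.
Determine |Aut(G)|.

10

Every vertex has degree 2 and the graph is connected, so G is the 5-cycle C_5. The automorphisms of the 5-cycle are exactly the symmetries of a regular 5-gon: the dihedral group D_5, |D_5| = 10.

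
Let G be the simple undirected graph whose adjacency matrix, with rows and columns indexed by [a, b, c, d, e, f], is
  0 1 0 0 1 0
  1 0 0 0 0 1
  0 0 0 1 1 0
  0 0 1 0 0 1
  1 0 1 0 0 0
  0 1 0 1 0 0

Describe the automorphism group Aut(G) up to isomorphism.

D_6

G is 2-regular and connected on 6 vertices, i.e. the cycle C_6. C_6 has 6 rotations and 6 reflections, so Aut(C_6) ≅ D_6 of order 12.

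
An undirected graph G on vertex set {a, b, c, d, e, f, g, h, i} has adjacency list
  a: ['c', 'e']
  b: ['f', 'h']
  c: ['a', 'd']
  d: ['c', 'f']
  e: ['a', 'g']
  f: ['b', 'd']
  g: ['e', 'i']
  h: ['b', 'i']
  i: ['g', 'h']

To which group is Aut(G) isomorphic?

the dihedral group of order 18

G is 2-regular and connected on 9 vertices, i.e. the cycle C_9. The automorphisms of the 9-cycle are exactly the symmetries of a regular 9-gon: the dihedral group D_9, |D_9| = 18.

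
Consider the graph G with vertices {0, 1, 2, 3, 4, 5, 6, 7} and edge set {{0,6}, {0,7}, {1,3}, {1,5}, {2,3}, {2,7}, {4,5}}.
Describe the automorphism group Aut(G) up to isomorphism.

The degree sequence is [2, 2, 2, 2, 1, 2, 1, 2]; the two degree-1 vertices 4 and 6 are the ends of a path, so G = P_8. The only nontrivial automorphism of a path is the end-to-end reflection, so Aut(G) ≅ Z_2.

C_2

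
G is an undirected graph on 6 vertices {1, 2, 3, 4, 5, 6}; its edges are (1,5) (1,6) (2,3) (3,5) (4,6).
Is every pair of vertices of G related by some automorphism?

No

Automorphisms preserve degree, but G has vertices of degree 1 and vertices of degree 2; no automorphism maps one to the other, so G is not vertex-transitive.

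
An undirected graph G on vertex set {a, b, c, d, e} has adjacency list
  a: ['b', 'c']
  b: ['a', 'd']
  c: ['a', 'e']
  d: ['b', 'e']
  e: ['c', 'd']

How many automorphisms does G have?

10

G is 2-regular and connected on 5 vertices, i.e. the cycle C_5. The automorphisms of the 5-cycle are exactly the symmetries of a regular 5-gon: the dihedral group D_5, |D_5| = 10.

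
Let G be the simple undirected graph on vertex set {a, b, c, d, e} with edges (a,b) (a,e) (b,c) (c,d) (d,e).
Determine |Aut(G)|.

G is 2-regular and connected on 5 vertices, i.e. the cycle C_5. C_5 has 5 rotations and 5 reflections, so Aut(C_5) ≅ D_5 of order 10.

10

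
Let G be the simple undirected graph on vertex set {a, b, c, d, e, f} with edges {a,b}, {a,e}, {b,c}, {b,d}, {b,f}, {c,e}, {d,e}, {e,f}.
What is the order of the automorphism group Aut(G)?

48

The vertices split by degree into {b, e} (degree 4) and {a, c, d, f} (degree 2); every edge runs between the two parts, so G is the complete bipartite graph K_{2,4}. The parts have unequal sizes, so no automorphism swaps them; each part is permuted independently, giving S_4 × S_2 of order 4!·2! = 48.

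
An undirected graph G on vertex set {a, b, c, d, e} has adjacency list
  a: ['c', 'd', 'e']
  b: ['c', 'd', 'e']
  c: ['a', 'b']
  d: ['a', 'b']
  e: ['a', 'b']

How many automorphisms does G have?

12

The vertices split by degree into {a, b} (degree 3) and {c, d, e} (degree 2); every edge runs between the two parts, so G is the complete bipartite graph K_{2,3}. The parts have unequal sizes, so no automorphism swaps them; each part is permuted independently, giving S_3 × S_2 of order 3!·2! = 12.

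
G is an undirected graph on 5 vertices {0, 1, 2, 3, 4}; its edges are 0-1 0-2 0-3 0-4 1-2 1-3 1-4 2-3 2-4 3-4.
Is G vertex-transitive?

Yes

All 5 vertices are pairwise adjacent: G = K_5. Every bijection on the vertex set is an automorphism of K_5; hence Aut(K_5) ≅ S_5, order 120. This group acts transitively on the 5 vertices.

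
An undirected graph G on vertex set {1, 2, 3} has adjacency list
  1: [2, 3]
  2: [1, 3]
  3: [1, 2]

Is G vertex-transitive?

All 3 vertices are pairwise adjacent: G = K_3. Every bijection on the vertex set is an automorphism of K_3; hence Aut(K_3) ≅ S_3, order 6. This group acts transitively on the 3 vertices.

Yes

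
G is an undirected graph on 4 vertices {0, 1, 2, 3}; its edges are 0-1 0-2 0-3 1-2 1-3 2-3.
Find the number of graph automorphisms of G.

Every vertex has degree 3, so G is the complete graph K_4. Any permutation of the 4 vertices preserves K_4, so Aut(K_4) = S_4 of order 4! = 24.

24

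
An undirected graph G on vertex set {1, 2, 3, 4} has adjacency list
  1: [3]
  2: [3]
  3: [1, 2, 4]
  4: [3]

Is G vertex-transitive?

No

Vertex 3 is the only vertex of degree 3, so every automorphism fixes it; G is not vertex-transitive.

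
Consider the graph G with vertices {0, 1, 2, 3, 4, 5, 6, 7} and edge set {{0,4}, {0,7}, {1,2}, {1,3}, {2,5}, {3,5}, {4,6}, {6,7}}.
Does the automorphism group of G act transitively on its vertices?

Yes

G has two connected components, {0, 4, 6, 7} and {1, 2, 3, 5}; each is 2-regular, so G = C_4 ⊔ C_4. With two isomorphic components, Aut(G) = Aut(C_4) ≀ S_2 = (D_4 × D_4) ⋊ Z_2: permute each cycle by D_4, then optionally swap the two cycles. Order 2·(2·4)² = 128. Under this action every vertex can be carried to every other, so G is vertex-transitive.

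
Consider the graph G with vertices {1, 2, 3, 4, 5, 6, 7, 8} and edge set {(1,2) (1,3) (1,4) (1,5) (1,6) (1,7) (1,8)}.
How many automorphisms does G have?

Vertex 1 has degree 7 and every other vertex has degree 1, so G is the star K_{1,7} with centre 1. The 7 leaves are pairwise interchangeable while the centre is fixed, giving Aut(G) = S_7.

5040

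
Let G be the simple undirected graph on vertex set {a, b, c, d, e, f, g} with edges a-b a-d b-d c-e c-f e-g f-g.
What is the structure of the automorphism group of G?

D_3 × D_4

G has two connected components, {c, e, f, g} and {a, b, d}; each is 2-regular, so G = C_4 ⊔ C_3. No automorphism exchanges components of different sizes, hence Aut(G) is the direct product D_3 × D_4, order 48.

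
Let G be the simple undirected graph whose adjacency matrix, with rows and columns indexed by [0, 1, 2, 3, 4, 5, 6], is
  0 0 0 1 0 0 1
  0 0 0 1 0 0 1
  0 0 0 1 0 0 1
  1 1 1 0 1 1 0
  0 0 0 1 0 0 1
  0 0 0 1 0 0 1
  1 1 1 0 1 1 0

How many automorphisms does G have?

The vertices split by degree into {3, 6} (degree 5) and {0, 1, 2, 4, 5} (degree 2); every edge runs between the two parts, so G is the complete bipartite graph K_{2,5}. The parts have unequal sizes, so no automorphism swaps them; each part is permuted independently, giving S_5 × S_2 of order 5!·2! = 240.

240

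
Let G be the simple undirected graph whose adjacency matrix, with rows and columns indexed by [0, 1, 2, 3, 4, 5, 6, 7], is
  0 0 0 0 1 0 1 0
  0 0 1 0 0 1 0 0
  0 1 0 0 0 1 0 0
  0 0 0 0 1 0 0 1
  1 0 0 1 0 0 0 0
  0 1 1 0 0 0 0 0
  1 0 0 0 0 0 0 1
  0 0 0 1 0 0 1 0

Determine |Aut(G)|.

60

G has two connected components, {0, 3, 4, 6, 7} and {1, 2, 5}; each is 2-regular, so G = C_5 ⊔ C_3. The components are non-isomorphic (different sizes), so Aut(G) = Aut(C_5) × Aut(C_3) = D_5 × D_3 of order 10·6 = 60.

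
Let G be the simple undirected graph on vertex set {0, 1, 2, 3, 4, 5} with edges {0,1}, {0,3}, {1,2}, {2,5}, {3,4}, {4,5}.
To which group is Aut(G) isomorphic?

D_6

G is 2-regular and connected on 6 vertices, i.e. the cycle C_6. The automorphisms of the 6-cycle are exactly the symmetries of a regular 6-gon: the dihedral group D_6, |D_6| = 12.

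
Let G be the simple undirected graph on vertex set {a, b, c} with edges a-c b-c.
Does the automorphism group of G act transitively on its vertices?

No

Vertex c is the only vertex of degree 2, so every automorphism fixes it; G is not vertex-transitive.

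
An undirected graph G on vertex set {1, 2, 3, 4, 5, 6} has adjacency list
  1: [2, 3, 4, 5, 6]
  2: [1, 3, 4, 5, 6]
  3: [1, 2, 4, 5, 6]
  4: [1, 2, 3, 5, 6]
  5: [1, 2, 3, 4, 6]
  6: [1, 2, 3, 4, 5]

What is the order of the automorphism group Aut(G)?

720

All 6 vertices are pairwise adjacent: G = K_6. Every bijection on the vertex set is an automorphism of K_6; hence Aut(K_6) ≅ S_6, order 720.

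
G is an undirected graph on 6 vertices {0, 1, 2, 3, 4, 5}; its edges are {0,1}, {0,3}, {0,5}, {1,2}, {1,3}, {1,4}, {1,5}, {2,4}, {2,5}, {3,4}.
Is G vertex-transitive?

Vertex 1 is the only vertex of degree 5, so every automorphism fixes it; G is not vertex-transitive.

No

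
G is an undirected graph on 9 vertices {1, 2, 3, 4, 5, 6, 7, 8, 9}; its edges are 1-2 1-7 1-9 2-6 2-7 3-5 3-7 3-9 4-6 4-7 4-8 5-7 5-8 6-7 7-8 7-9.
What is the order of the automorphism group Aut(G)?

Vertex 7 is the unique vertex of degree 8; the remaining 8 vertices each have degree 3 and induce a cycle, so G is the wheel on 9 vertices with hub 7. Every automorphism fixes the hub and acts on the rim 8-cycle, so Aut(G) ≅ Aut(C_8) = D_8 of order 16.

16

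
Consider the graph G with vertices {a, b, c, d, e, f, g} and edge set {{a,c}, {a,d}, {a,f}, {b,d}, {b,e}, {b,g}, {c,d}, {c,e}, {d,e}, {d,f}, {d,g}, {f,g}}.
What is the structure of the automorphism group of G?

Vertex d is the unique vertex of degree 6; the remaining 6 vertices each have degree 3 and induce a cycle, so G is the wheel on 7 vertices with hub d. With the hub fixed, the remaining symmetry is that of the rim cycle C_6, giving the dihedral group D_6.

the dihedral group of order 12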